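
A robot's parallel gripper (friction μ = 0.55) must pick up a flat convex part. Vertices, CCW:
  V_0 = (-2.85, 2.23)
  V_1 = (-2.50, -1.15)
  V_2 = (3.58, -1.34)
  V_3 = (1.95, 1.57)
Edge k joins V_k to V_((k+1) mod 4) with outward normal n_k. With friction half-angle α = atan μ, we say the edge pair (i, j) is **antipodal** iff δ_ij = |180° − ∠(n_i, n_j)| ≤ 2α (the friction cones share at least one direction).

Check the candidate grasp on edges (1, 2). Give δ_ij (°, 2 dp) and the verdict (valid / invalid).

α = atan 0.55 = 28.81°;  2α = 57.62°
edge 1: e_1 = (+6.08, -0.19);  n_1 = (-0.0312, -0.9995)
edge 2: e_2 = (-1.63, +2.91);  n_2 = (+0.8725, +0.4887)
∠(n_1, n_2) = 121.04°
δ = |180° − 121.04°| = 58.96°
58.96° > 2α = 57.62°  →  invalid

δ = 58.96°, invalid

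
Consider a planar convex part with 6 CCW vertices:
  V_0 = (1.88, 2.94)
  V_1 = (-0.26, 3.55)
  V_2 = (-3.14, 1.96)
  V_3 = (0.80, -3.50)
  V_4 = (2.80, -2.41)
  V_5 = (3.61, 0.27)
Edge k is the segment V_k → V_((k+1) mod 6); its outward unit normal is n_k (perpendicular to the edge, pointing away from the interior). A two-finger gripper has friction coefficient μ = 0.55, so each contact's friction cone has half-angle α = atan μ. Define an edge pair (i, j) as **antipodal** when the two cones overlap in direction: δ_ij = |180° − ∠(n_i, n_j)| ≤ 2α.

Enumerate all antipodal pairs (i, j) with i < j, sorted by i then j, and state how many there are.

α = atan 0.55 = 28.81°;  2α = 57.62°
n_0 = (+0.2741, +0.9617)
n_1 = (-0.4833, +0.8754)
n_2 = (-0.8109, -0.5852)
n_3 = (+0.4785, -0.8781)
n_4 = (+0.9572, -0.2893)
n_5 = (+0.8392, +0.5438)
  (0,1): δ = 135.19°  ·
  (0,2): δ = 38.28°  ✓
  (0,3): δ = 44.50°  ✓
  (0,4): δ = 89.09°  ·
  (0,5): δ = 138.85°  ·
  (1,2): δ = 83.09°  ·
  (1,3): δ = 0.31°  ✓
  (1,4): δ = 44.28°  ✓
  (1,5): δ = 94.04°  ·
  (2,3): δ = 97.22°  ·
  (2,4): δ = 52.63°  ✓
  (2,5): δ = 2.87°  ✓
  (3,4): δ = 135.41°  ·
  (3,5): δ = 85.65°  ·
  (4,5): δ = 130.24°  ·
antipodal pairs: 6

count = 6; pairs: (0,2), (0,3), (1,3), (1,4), (2,4), (2,5)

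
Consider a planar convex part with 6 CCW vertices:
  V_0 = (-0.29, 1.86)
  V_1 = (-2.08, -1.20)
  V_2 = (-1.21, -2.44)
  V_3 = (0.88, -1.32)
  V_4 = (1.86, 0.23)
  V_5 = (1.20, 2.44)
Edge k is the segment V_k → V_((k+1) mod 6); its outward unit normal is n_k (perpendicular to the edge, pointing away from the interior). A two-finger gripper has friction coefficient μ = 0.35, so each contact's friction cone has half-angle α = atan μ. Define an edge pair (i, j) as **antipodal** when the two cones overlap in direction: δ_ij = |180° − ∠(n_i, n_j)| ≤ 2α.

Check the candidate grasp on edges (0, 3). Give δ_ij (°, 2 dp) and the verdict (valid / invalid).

δ = 1.98°, valid

α = atan 0.35 = 19.29°;  2α = 38.58°
edge 0: e_0 = (-1.79, -3.06);  n_0 = (-0.8632, +0.5049)
edge 3: e_3 = (+0.98, +1.55);  n_3 = (+0.8452, -0.5344)
∠(n_0, n_3) = 178.02°
δ = |180° − 178.02°| = 1.98°
1.98° ≤ 2α = 38.58°  →  valid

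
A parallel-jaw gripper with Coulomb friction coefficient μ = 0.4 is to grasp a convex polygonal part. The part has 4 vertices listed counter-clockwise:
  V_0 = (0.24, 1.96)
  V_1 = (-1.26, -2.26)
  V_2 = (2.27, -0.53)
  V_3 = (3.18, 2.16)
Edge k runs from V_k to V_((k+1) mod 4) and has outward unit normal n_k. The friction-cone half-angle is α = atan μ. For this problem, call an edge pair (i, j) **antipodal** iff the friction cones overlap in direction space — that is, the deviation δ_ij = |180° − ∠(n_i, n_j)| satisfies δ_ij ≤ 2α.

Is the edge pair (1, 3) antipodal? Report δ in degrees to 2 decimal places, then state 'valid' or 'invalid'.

δ = 22.22°, valid

α = atan 0.4 = 21.80°;  2α = 43.60°
edge 1: e_1 = (+3.53, +1.73);  n_1 = (+0.4401, -0.8980)
edge 3: e_3 = (-2.94, -0.20);  n_3 = (-0.0679, +0.9977)
∠(n_1, n_3) = 157.78°
δ = |180° − 157.78°| = 22.22°
22.22° ≤ 2α = 43.60°  →  valid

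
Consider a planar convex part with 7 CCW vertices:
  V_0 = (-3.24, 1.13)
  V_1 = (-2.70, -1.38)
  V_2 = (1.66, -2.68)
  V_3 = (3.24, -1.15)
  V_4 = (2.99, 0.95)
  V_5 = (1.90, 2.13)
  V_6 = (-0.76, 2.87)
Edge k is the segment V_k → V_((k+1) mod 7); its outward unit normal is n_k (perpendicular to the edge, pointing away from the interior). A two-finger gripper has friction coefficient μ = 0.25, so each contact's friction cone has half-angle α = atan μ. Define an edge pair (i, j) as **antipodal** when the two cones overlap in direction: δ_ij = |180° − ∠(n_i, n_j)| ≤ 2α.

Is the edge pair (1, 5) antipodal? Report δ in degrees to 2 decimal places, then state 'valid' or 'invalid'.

δ = 1.06°, valid

α = atan 0.25 = 14.04°;  2α = 28.07°
edge 1: e_1 = (+4.36, -1.30);  n_1 = (-0.2857, -0.9583)
edge 5: e_5 = (-2.66, +0.74);  n_5 = (+0.2680, +0.9634)
∠(n_1, n_5) = 178.94°
δ = |180° − 178.94°| = 1.06°
1.06° ≤ 2α = 28.07°  →  valid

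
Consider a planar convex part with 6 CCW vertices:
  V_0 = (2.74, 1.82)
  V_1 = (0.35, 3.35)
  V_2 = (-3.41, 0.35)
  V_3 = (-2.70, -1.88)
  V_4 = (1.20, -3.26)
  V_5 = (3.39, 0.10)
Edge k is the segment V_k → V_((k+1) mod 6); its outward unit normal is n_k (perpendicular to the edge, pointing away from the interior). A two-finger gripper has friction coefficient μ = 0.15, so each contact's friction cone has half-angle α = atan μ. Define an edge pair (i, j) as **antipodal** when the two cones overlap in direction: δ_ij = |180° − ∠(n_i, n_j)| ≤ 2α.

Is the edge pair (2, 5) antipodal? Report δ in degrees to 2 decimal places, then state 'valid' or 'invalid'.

α = atan 0.15 = 8.53°;  2α = 17.06°
edge 2: e_2 = (+0.71, -2.23);  n_2 = (-0.9529, -0.3034)
edge 5: e_5 = (-0.65, +1.72);  n_5 = (+0.9354, +0.3535)
∠(n_2, n_5) = 176.96°
δ = |180° − 176.96°| = 3.04°
3.04° ≤ 2α = 17.06°  →  valid

δ = 3.04°, valid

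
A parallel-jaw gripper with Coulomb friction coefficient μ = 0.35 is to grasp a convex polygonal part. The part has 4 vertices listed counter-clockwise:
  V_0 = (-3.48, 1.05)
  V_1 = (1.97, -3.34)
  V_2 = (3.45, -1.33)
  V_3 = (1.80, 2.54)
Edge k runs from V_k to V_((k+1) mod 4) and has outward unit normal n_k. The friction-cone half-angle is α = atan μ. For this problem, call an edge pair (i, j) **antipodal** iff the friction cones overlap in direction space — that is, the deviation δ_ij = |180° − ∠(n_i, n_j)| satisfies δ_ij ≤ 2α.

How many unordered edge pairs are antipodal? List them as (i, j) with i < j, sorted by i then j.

count = 2; pairs: (0,2), (1,3)

α = atan 0.35 = 19.29°;  2α = 38.58°
n_0 = (-0.6273, -0.7788)
n_1 = (+0.8053, -0.5929)
n_2 = (+0.9199, +0.3922)
n_3 = (-0.2716, +0.9624)
  (0,1): δ = 87.51°  ·
  (0,2): δ = 28.06°  ✓
  (0,3): δ = 54.61°  ·
  (1,2): δ = 120.54°  ·
  (1,3): δ = 37.88°  ✓
  (2,3): δ = 97.33°  ·
antipodal pairs: 2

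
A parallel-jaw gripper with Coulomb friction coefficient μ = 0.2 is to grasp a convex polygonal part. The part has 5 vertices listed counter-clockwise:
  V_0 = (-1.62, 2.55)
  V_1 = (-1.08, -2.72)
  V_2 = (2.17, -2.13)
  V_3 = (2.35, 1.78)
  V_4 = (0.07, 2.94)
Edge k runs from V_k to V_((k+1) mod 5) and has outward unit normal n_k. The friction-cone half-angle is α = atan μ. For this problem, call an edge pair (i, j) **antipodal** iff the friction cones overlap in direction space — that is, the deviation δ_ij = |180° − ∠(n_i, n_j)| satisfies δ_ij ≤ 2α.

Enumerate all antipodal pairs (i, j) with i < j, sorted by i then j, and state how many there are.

count = 2; pairs: (0,2), (1,4)

α = atan 0.2 = 11.31°;  2α = 22.62°
n_0 = (-0.9948, -0.1019)
n_1 = (+0.1786, -0.9839)
n_2 = (+0.9989, -0.0460)
n_3 = (+0.4535, +0.8913)
n_4 = (-0.2249, +0.9744)
  (0,1): δ = 85.56°  ·
  (0,2): δ = 8.49°  ✓
  (0,3): δ = 57.18°  ·
  (0,4): δ = 97.14°  ·
  (1,2): δ = 102.93°  ·
  (1,3): δ = 37.26°  ·
  (1,4): δ = 2.71°  ✓
  (2,3): δ = 114.33°  ·
  (2,4): δ = 74.37°  ·
  (3,4): δ = 140.04°  ·
antipodal pairs: 2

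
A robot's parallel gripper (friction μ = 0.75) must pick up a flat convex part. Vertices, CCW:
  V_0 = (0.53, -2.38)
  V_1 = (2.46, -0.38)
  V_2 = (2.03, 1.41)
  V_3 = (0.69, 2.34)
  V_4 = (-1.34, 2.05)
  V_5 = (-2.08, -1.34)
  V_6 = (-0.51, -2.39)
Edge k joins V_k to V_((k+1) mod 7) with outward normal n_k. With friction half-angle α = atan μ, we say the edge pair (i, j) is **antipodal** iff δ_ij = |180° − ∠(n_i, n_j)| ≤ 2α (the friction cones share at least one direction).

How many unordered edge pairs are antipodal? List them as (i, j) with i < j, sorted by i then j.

count = 9; pairs: (0,3), (0,4), (1,4), (1,5), (2,4), (2,5), (2,6), (3,5), (3,6)

α = atan 0.75 = 36.87°;  2α = 73.74°
n_0 = (+0.7196, -0.6944)
n_1 = (+0.9723, +0.2336)
n_2 = (+0.5702, +0.8215)
n_3 = (-0.1414, +0.9899)
n_4 = (-0.9770, +0.2133)
n_5 = (-0.5559, -0.8312)
n_6 = (+0.0096, -1.0000)
  (0,1): δ = 122.51°  ·
  (0,2): δ = 80.78°  ·
  (0,3): δ = 37.89°  ✓
  (0,4): δ = 31.67°  ✓
  (0,5): δ = 100.21°  ·
  (0,6): δ = 134.53°  ·
  (1,2): δ = 138.27°  ·
  (1,3): δ = 95.38°  ·
  (1,4): δ = 25.82°  ✓
  (1,5): δ = 42.72°  ✓
  (1,6): δ = 77.04°  ·
  (2,3): δ = 137.11°  ·
  (2,4): δ = 67.55°  ✓
  (2,5): δ = 0.99°  ✓
  (2,6): δ = 35.31°  ✓
  (3,4): δ = 110.44°  ·
  (3,5): δ = 41.90°  ✓
  (3,6): δ = 7.58°  ✓
  (4,5): δ = 111.46°  ·
  (4,6): δ = 77.14°  ·
  (5,6): δ = 145.67°  ·
antipodal pairs: 9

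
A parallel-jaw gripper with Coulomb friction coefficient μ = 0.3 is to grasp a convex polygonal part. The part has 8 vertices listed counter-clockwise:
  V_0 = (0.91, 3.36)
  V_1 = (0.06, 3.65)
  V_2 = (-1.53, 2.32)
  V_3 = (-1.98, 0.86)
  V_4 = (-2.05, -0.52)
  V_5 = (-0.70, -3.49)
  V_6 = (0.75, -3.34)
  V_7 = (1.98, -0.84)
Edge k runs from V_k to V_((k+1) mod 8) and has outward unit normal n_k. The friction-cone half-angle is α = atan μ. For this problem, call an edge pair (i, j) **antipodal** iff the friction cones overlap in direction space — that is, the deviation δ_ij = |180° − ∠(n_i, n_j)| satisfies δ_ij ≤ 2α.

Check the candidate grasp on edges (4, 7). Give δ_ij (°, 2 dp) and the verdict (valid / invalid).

δ = 10.15°, valid

α = atan 0.3 = 16.70°;  2α = 33.40°
edge 4: e_4 = (+1.35, -2.97);  n_4 = (-0.9104, -0.4138)
edge 7: e_7 = (-1.07, +4.20);  n_7 = (+0.9690, +0.2469)
∠(n_4, n_7) = 169.85°
δ = |180° − 169.85°| = 10.15°
10.15° ≤ 2α = 33.40°  →  valid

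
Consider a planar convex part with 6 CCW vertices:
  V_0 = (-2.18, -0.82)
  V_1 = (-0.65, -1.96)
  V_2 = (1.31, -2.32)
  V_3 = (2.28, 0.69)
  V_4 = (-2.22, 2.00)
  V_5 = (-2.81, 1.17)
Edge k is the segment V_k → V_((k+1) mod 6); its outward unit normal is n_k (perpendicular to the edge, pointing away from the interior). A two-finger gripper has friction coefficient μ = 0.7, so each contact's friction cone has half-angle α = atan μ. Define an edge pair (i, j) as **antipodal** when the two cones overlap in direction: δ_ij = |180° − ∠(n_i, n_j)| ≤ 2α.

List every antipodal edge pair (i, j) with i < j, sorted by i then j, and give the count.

α = atan 0.7 = 34.99°;  2α = 69.98°
n_0 = (-0.5975, -0.8019)
n_1 = (-0.1807, -0.9835)
n_2 = (+0.9518, -0.3067)
n_3 = (+0.2795, +0.9601)
n_4 = (-0.8151, +0.5794)
n_5 = (-0.9534, -0.3018)
  (0,1): δ = 153.72°  ·
  (0,2): δ = 71.17°  ·
  (0,3): δ = 20.46°  ✓
  (0,4): δ = 91.28°  ·
  (0,5): δ = 144.26°  ·
  (1,2): δ = 97.45°  ·
  (1,3): δ = 5.82°  ✓
  (1,4): δ = 65.00°  ✓
  (1,5): δ = 117.97°  ·
  (2,3): δ = 88.37°  ·
  (2,4): δ = 17.54°  ✓
  (2,5): δ = 35.43°  ✓
  (3,4): δ = 109.18°  ·
  (3,5): δ = 56.20°  ✓
  (4,5): δ = 127.03°  ·
antipodal pairs: 6

count = 6; pairs: (0,3), (1,3), (1,4), (2,4), (2,5), (3,5)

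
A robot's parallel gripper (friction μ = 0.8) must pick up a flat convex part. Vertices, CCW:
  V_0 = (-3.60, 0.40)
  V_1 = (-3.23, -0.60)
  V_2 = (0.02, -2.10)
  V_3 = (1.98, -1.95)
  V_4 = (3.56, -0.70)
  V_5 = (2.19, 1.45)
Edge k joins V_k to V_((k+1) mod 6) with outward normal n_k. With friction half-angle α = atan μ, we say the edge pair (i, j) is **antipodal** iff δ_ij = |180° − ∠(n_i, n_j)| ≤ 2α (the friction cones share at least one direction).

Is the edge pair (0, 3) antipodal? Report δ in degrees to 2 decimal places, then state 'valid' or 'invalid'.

δ = 71.96°, valid

α = atan 0.8 = 38.66°;  2α = 77.32°
edge 0: e_0 = (+0.37, -1.00);  n_0 = (-0.9379, -0.3470)
edge 3: e_3 = (+1.58, +1.25);  n_3 = (+0.6204, -0.7842)
∠(n_0, n_3) = 108.04°
δ = |180° − 108.04°| = 71.96°
71.96° ≤ 2α = 77.32°  →  valid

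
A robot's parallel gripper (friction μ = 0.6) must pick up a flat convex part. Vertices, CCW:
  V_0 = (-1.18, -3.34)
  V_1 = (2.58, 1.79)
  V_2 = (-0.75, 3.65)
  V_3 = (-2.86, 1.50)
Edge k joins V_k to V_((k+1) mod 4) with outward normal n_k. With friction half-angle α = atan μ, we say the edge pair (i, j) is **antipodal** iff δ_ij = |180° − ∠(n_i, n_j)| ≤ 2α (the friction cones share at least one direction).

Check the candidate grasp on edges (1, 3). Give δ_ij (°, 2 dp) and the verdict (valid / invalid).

δ = 41.67°, valid

α = atan 0.6 = 30.96°;  2α = 61.93°
edge 1: e_1 = (-3.33, +1.86);  n_1 = (+0.4876, +0.8730)
edge 3: e_3 = (+1.68, -4.84);  n_3 = (-0.9447, -0.3279)
∠(n_1, n_3) = 138.33°
δ = |180° − 138.33°| = 41.67°
41.67° ≤ 2α = 61.93°  →  valid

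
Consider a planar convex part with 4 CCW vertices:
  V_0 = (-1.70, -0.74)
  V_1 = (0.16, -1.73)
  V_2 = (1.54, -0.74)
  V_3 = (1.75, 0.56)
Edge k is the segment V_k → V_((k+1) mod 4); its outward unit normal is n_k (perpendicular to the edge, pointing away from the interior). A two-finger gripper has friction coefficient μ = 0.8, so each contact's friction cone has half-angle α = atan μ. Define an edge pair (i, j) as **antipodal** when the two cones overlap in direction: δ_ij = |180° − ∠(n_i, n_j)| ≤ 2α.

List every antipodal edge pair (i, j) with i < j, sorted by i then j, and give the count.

count = 4; pairs: (0,2), (0,3), (1,3), (2,3)

α = atan 0.8 = 38.66°;  2α = 77.32°
n_0 = (-0.4698, -0.8827)
n_1 = (+0.5829, -0.8125)
n_2 = (+0.9872, -0.1595)
n_3 = (-0.3526, +0.9358)
  (0,1): δ = 116.32°  ·
  (0,2): δ = 71.15°  ✓
  (0,3): δ = 48.67°  ✓
  (1,2): δ = 134.83°  ·
  (1,3): δ = 15.01°  ✓
  (2,3): δ = 60.18°  ✓
antipodal pairs: 4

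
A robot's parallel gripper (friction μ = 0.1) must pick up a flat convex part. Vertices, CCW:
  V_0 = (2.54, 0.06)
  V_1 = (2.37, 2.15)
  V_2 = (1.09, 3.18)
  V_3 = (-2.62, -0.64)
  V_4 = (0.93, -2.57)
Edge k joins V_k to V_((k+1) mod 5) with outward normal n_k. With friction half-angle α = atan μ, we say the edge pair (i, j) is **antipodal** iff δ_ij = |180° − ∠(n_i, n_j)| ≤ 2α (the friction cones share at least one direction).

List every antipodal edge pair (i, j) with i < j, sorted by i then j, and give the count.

α = atan 0.1 = 5.71°;  2α = 11.42°
n_0 = (+0.9967, +0.0811)
n_1 = (+0.6269, +0.7791)
n_2 = (-0.7174, +0.6967)
n_3 = (-0.4776, -0.8786)
n_4 = (+0.8529, -0.5221)
  (0,1): δ = 133.47°  ·
  (0,2): δ = 48.81°  ·
  (0,3): δ = 56.82°  ·
  (0,4): δ = 143.88°  ·
  (1,2): δ = 95.34°  ·
  (1,3): δ = 10.29°  ✓
  (1,4): δ = 97.35°  ·
  (2,3): δ = 74.37°  ·
  (2,4): δ = 12.69°  ·
  (3,4): δ = 92.94°  ·
antipodal pairs: 1

count = 1; pairs: (1,3)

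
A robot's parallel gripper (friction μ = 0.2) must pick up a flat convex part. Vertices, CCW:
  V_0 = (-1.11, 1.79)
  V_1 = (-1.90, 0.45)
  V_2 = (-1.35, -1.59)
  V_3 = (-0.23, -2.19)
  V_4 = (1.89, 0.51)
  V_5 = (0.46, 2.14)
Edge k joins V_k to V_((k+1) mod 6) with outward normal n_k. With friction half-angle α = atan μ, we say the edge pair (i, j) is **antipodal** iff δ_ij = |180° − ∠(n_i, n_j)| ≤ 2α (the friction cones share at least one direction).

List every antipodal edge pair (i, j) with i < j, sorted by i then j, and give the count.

count = 2; pairs: (0,3), (2,4)

α = atan 0.2 = 11.31°;  2α = 22.62°
n_0 = (-0.8614, +0.5079)
n_1 = (-0.9655, -0.2603)
n_2 = (-0.4722, -0.8815)
n_3 = (+0.7865, -0.6176)
n_4 = (+0.7517, +0.6595)
n_5 = (-0.2176, +0.9760)
  (0,1): δ = 134.39°  ·
  (0,2): δ = 87.66°  ·
  (0,3): δ = 7.62°  ✓
  (0,4): δ = 71.78°  ·
  (0,5): δ = 133.09°  ·
  (1,2): δ = 133.27°  ·
  (1,3): δ = 53.23°  ·
  (1,4): δ = 26.17°  ·
  (1,5): δ = 87.48°  ·
  (2,3): δ = 99.96°  ·
  (2,4): δ = 20.56°  ✓
  (2,5): δ = 40.75°  ·
  (3,4): δ = 100.60°  ·
  (3,5): δ = 39.29°  ·
  (4,5): δ = 118.69°  ·
antipodal pairs: 2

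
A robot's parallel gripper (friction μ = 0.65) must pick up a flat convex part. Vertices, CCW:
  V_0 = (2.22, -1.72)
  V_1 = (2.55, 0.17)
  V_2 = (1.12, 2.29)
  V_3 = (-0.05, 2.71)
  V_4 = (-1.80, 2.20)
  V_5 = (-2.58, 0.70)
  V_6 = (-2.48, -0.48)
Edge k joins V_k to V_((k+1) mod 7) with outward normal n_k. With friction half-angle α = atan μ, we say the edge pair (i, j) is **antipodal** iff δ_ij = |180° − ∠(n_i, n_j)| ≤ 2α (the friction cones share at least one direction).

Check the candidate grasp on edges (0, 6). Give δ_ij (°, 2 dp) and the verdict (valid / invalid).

δ = 85.12°, invalid

α = atan 0.65 = 33.02°;  2α = 66.05°
edge 0: e_0 = (+0.33, +1.89);  n_0 = (+0.9851, -0.1720)
edge 6: e_6 = (+4.70, -1.24);  n_6 = (-0.2551, -0.9669)
∠(n_0, n_6) = 94.88°
δ = |180° − 94.88°| = 85.12°
85.12° > 2α = 66.05°  →  invalid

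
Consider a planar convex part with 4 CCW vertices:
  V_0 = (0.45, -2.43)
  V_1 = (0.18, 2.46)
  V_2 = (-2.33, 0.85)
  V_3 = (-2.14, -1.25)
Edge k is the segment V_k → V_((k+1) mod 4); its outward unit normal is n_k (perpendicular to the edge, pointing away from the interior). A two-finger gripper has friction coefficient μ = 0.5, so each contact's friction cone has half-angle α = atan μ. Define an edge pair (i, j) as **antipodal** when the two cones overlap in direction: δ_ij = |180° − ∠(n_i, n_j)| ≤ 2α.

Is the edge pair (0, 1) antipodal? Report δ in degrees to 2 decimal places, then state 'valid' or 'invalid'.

α = atan 0.5 = 26.57°;  2α = 53.13°
edge 0: e_0 = (-0.27, +4.89);  n_0 = (+0.9985, +0.0551)
edge 1: e_1 = (-2.51, -1.61);  n_1 = (-0.5399, +0.8417)
∠(n_0, n_1) = 119.52°
δ = |180° − 119.52°| = 60.48°
60.48° > 2α = 53.13°  →  invalid

δ = 60.48°, invalid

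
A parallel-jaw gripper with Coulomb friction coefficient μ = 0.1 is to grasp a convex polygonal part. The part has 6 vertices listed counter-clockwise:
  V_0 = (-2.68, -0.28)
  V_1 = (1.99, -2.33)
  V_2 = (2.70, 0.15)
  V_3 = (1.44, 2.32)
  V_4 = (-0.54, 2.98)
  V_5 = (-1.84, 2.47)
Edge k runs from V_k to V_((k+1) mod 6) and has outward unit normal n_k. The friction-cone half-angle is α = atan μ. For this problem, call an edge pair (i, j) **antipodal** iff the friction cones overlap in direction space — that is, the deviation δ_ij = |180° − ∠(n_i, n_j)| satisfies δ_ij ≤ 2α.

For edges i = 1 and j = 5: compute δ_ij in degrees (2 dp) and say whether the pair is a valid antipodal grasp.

δ = 1.01°, valid

α = atan 0.1 = 5.71°;  2α = 11.42°
edge 1: e_1 = (+0.71, +2.48);  n_1 = (+0.9614, -0.2752)
edge 5: e_5 = (-0.84, -2.75);  n_5 = (-0.9564, +0.2921)
∠(n_1, n_5) = 178.99°
δ = |180° − 178.99°| = 1.01°
1.01° ≤ 2α = 11.42°  →  valid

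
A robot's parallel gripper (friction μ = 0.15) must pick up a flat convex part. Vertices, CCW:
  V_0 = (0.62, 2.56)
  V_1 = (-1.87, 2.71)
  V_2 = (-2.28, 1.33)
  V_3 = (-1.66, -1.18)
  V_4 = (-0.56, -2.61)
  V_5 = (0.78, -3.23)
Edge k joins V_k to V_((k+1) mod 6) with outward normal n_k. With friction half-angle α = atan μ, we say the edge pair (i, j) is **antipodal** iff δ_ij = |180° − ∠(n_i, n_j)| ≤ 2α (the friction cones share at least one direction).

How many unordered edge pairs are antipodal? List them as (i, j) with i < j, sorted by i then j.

count = 1; pairs: (2,5)

α = atan 0.15 = 8.53°;  2α = 17.06°
n_0 = (+0.0601, +0.9982)
n_1 = (-0.9586, +0.2848)
n_2 = (-0.9708, -0.2398)
n_3 = (-0.7926, -0.6097)
n_4 = (-0.4199, -0.9076)
n_5 = (+0.9996, +0.0276)
  (0,1): δ = 103.10°  ·
  (0,2): δ = 72.68°  ·
  (0,3): δ = 48.98°  ·
  (0,4): δ = 21.38°  ·
  (0,5): δ = 95.03°  ·
  (1,2): δ = 149.58°  ·
  (1,3): δ = 125.88°  ·
  (1,4): δ = 98.28°  ·
  (1,5): δ = 18.13°  ·
  (2,3): δ = 156.31°  ·
  (2,4): δ = 128.70°  ·
  (2,5): δ = 12.29°  ✓
  (3,4): δ = 152.40°  ·
  (3,5): δ = 35.99°  ·
  (4,5): δ = 63.59°  ·
antipodal pairs: 1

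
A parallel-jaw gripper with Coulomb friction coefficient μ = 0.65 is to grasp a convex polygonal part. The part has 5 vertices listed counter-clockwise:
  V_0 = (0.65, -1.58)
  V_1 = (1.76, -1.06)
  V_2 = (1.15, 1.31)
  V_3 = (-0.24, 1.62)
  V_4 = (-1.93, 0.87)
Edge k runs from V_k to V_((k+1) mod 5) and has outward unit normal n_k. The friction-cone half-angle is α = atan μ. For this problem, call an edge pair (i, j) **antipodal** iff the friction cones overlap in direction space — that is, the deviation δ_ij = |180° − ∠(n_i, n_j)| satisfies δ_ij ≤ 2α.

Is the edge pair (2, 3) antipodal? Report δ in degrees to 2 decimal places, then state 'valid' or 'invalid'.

δ = 143.50°, invalid

α = atan 0.65 = 33.02°;  2α = 66.05°
edge 2: e_2 = (-1.39, +0.31);  n_2 = (+0.2177, +0.9760)
edge 3: e_3 = (-1.69, -0.75);  n_3 = (-0.4056, +0.9140)
∠(n_2, n_3) = 36.50°
δ = |180° − 36.50°| = 143.50°
143.50° > 2α = 66.05°  →  invalid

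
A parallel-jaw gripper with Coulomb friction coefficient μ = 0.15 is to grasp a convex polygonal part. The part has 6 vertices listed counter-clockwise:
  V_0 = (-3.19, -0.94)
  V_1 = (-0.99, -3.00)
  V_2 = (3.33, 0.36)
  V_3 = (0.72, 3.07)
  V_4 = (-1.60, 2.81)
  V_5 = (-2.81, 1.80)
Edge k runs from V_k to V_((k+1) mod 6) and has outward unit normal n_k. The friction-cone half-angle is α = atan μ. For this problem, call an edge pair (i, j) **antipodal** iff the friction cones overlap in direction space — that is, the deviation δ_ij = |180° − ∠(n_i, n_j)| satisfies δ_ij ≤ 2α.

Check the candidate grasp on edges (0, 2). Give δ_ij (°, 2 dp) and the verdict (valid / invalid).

α = atan 0.15 = 8.53°;  2α = 17.06°
edge 0: e_0 = (+2.20, -2.06);  n_0 = (-0.6835, -0.7300)
edge 2: e_2 = (-2.61, +2.71);  n_2 = (+0.7203, +0.6937)
∠(n_0, n_2) = 177.04°
δ = |180° − 177.04°| = 2.96°
2.96° ≤ 2α = 17.06°  →  valid

δ = 2.96°, valid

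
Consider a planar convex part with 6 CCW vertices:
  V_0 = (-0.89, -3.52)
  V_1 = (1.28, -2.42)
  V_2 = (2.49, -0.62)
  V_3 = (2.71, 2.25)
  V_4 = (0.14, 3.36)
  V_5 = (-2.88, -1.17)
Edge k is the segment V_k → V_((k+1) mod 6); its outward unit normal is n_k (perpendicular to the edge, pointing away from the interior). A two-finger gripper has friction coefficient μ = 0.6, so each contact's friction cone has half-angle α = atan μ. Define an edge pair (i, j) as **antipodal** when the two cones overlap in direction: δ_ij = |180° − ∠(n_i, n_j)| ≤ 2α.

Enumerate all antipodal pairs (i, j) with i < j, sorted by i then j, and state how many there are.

α = atan 0.6 = 30.96°;  2α = 61.93°
n_0 = (+0.4521, -0.8919)
n_1 = (+0.8299, -0.5579)
n_2 = (+0.9971, -0.0764)
n_3 = (+0.3965, +0.9180)
n_4 = (-0.8321, +0.5547)
n_5 = (-0.7631, -0.6462)
  (0,1): δ = 150.79°  ·
  (0,2): δ = 121.26°  ·
  (0,3): δ = 50.24°  ✓
  (0,4): δ = 29.43°  ✓
  (0,5): δ = 103.38°  ·
  (1,2): δ = 150.47°  ·
  (1,3): δ = 79.45°  ·
  (1,4): δ = 0.22°  ✓
  (1,5): δ = 74.17°  ·
  (2,3): δ = 108.98°  ·
  (2,4): δ = 29.31°  ✓
  (2,5): δ = 44.64°  ✓
  (3,4): δ = 100.33°  ·
  (3,5): δ = 26.38°  ✓
  (4,5): δ = 106.05°  ·
antipodal pairs: 6

count = 6; pairs: (0,3), (0,4), (1,4), (2,4), (2,5), (3,5)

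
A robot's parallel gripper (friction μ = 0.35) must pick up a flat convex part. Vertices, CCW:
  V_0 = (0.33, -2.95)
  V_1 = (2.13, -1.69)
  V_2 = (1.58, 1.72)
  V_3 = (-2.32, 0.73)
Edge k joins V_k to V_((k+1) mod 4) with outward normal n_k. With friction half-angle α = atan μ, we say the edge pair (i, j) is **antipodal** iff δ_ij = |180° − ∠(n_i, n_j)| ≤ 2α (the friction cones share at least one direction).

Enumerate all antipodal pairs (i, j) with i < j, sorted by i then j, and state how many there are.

count = 2; pairs: (0,2), (1,3)

α = atan 0.35 = 19.29°;  2α = 38.58°
n_0 = (+0.5735, -0.8192)
n_1 = (+0.9872, +0.1592)
n_2 = (-0.2460, +0.9693)
n_3 = (-0.8115, -0.5844)
  (0,1): δ = 115.83°  ·
  (0,2): δ = 20.75°  ✓
  (0,3): δ = 90.77°  ·
  (1,2): δ = 84.92°  ·
  (1,3): δ = 26.60°  ✓
  (2,3): δ = 68.49°  ·
antipodal pairs: 2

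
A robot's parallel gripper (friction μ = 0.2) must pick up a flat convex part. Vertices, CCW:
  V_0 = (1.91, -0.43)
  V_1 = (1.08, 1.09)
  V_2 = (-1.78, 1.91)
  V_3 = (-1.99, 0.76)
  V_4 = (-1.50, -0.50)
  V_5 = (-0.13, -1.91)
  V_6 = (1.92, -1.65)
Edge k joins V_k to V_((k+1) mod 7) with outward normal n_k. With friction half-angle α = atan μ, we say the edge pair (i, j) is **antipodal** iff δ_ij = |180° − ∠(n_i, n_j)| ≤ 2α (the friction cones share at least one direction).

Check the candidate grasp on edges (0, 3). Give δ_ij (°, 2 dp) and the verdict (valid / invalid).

δ = 7.39°, valid

α = atan 0.2 = 11.31°;  2α = 22.62°
edge 0: e_0 = (-0.83, +1.52);  n_0 = (+0.8777, +0.4793)
edge 3: e_3 = (+0.49, -1.26);  n_3 = (-0.9320, -0.3624)
∠(n_0, n_3) = 172.61°
δ = |180° − 172.61°| = 7.39°
7.39° ≤ 2α = 22.62°  →  valid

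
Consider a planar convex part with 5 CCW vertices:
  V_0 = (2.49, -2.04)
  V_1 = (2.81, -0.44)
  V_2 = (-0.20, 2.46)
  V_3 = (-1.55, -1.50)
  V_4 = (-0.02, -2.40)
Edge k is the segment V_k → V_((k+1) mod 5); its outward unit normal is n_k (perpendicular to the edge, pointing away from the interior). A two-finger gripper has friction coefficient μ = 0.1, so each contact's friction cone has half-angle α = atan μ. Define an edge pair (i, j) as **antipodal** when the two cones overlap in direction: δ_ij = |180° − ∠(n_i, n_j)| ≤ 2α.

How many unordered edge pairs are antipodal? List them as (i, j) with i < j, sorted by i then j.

α = atan 0.1 = 5.71°;  2α = 11.42°
n_0 = (+0.9806, -0.1961)
n_1 = (+0.6938, +0.7201)
n_2 = (-0.9465, +0.3227)
n_3 = (-0.5070, -0.8619)
n_4 = (+0.1420, -0.9899)
  (0,1): δ = 122.62°  ·
  (0,2): δ = 7.51°  ✓
  (0,3): δ = 70.84°  ·
  (0,4): δ = 109.47°  ·
  (1,2): δ = 64.89°  ·
  (1,3): δ = 13.47°  ·
  (1,4): δ = 52.10°  ·
  (2,3): δ = 101.64°  ·
  (2,4): δ = 63.01°  ·
  (3,4): δ = 141.37°  ·
antipodal pairs: 1

count = 1; pairs: (0,2)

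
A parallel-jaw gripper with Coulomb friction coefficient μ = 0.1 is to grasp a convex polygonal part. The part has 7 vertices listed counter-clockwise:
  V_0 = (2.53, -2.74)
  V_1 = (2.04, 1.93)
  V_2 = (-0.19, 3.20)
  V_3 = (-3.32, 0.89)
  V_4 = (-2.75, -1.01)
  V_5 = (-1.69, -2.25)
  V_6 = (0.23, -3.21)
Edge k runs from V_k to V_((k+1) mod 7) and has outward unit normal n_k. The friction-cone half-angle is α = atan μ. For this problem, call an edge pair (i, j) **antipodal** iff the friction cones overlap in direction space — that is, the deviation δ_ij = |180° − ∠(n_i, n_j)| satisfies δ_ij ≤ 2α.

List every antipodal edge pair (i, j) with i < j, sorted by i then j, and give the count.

α = atan 0.1 = 5.71°;  2α = 11.42°
n_0 = (+0.9945, +0.1044)
n_1 = (+0.4949, +0.8690)
n_2 = (-0.5938, +0.8046)
n_3 = (-0.9578, -0.2873)
n_4 = (-0.7601, -0.6498)
n_5 = (-0.4472, -0.8944)
n_6 = (+0.2002, -0.9798)
  (0,1): δ = 125.65°  ·
  (0,2): δ = 59.56°  ·
  (0,3): δ = 10.71°  ✓
  (0,4): δ = 34.54°  ·
  (0,5): δ = 57.45°  ·
  (0,6): δ = 95.56°  ·
  (1,2): δ = 113.91°  ·
  (1,3): δ = 43.64°  ·
  (1,4): δ = 19.81°  ·
  (1,5): δ = 3.10°  ✓
  (1,6): δ = 41.21°  ·
  (2,3): δ = 109.73°  ·
  (2,4): δ = 85.90°  ·
  (2,5): δ = 62.99°  ·
  (2,6): δ = 24.88°  ·
  (3,4): δ = 156.17°  ·
  (3,5): δ = 133.26°  ·
  (3,6): δ = 95.15°  ·
  (4,5): δ = 157.09°  ·
  (4,6): δ = 118.98°  ·
  (5,6): δ = 141.89°  ·
antipodal pairs: 2

count = 2; pairs: (0,3), (1,5)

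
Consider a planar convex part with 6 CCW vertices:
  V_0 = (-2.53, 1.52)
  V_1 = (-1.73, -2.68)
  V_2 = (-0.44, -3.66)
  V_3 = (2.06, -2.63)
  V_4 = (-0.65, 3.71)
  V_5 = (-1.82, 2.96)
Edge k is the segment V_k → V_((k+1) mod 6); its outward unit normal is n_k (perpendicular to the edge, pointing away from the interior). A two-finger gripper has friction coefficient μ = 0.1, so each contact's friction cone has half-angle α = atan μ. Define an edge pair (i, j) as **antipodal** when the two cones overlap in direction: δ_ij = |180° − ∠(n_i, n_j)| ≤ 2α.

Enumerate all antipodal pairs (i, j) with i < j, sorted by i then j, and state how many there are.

α = atan 0.1 = 5.71°;  2α = 11.42°
n_0 = (-0.9823, -0.1871)
n_1 = (-0.6049, -0.7963)
n_2 = (+0.3809, -0.9246)
n_3 = (+0.9195, +0.3930)
n_4 = (-0.5397, +0.8419)
n_5 = (-0.8969, +0.4422)
  (0,1): δ = 138.01°  ·
  (0,2): δ = 78.39°  ·
  (0,3): δ = 12.36°  ·
  (0,4): δ = 111.88°  ·
  (0,5): δ = 142.97°  ·
  (1,2): δ = 120.38°  ·
  (1,3): δ = 29.63°  ·
  (1,4): δ = 69.88°  ·
  (1,5): δ = 100.98°  ·
  (2,3): δ = 89.25°  ·
  (2,4): δ = 10.27°  ✓
  (2,5): δ = 41.36°  ·
  (3,4): δ = 80.48°  ·
  (3,5): δ = 49.39°  ·
  (4,5): δ = 148.91°  ·
antipodal pairs: 1

count = 1; pairs: (2,4)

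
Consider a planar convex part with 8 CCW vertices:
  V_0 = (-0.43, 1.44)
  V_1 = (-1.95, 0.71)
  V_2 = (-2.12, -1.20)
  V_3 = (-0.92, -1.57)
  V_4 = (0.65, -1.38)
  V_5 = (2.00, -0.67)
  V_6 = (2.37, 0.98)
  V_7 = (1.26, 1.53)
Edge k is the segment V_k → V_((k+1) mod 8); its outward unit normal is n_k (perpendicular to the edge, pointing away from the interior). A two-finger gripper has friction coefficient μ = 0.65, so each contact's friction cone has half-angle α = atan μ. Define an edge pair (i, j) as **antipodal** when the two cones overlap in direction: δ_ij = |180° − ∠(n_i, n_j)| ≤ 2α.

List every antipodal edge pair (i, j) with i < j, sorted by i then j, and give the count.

count = 12; pairs: (0,2), (0,3), (0,4), (0,5), (1,4), (1,5), (2,6), (2,7), (3,6), (3,7), (4,6), (4,7)

α = atan 0.65 = 33.02°;  2α = 66.05°
n_0 = (-0.4329, +0.9014)
n_1 = (-0.9961, +0.0887)
n_2 = (-0.2946, -0.9556)
n_3 = (+0.1201, -0.9928)
n_4 = (+0.4655, -0.8851)
n_5 = (+0.9758, -0.2188)
n_6 = (+0.4440, +0.8960)
n_7 = (-0.0532, +0.9986)
  (0,1): δ = 120.74°  ·
  (0,2): δ = 42.79°  ✓
  (0,3): δ = 18.75°  ✓
  (0,4): δ = 2.09°  ✓
  (0,5): δ = 51.71°  ✓
  (0,6): δ = 127.99°  ·
  (0,7): δ = 157.40°  ·
  (1,2): δ = 102.05°  ·
  (1,3): δ = 78.01°  ·
  (1,4): δ = 57.17°  ✓
  (1,5): δ = 7.55°  ✓
  (1,6): δ = 68.73°  ·
  (1,7): δ = 98.13°  ·
  (2,3): δ = 155.96°  ·
  (2,4): δ = 135.12°  ·
  (2,5): δ = 85.50°  ·
  (2,6): δ = 9.22°  ✓
  (2,7): δ = 20.18°  ✓
  (3,4): δ = 159.16°  ·
  (3,5): δ = 109.54°  ·
  (3,6): δ = 33.26°  ✓
  (3,7): δ = 3.85°  ✓
  (4,5): δ = 130.38°  ·
  (4,6): δ = 54.10°  ✓
  (4,7): δ = 24.69°  ✓
  (5,6): δ = 103.72°  ·
  (5,7): δ = 74.31°  ·
  (6,7): δ = 150.59°  ·
antipodal pairs: 12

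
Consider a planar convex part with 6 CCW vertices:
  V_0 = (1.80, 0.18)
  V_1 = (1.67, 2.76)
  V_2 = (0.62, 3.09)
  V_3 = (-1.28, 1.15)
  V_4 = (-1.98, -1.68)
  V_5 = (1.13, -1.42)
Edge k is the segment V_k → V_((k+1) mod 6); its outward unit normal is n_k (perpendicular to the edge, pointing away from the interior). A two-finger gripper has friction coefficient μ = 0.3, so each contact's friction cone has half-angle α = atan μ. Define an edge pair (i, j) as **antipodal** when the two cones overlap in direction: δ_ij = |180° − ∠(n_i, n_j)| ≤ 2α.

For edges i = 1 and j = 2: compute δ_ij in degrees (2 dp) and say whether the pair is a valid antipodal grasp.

δ = 116.96°, invalid

α = atan 0.3 = 16.70°;  2α = 33.40°
edge 1: e_1 = (-1.05, +0.33);  n_1 = (+0.2998, +0.9540)
edge 2: e_2 = (-1.90, -1.94);  n_2 = (-0.7144, +0.6997)
∠(n_1, n_2) = 63.04°
δ = |180° − 63.04°| = 116.96°
116.96° > 2α = 33.40°  →  invalid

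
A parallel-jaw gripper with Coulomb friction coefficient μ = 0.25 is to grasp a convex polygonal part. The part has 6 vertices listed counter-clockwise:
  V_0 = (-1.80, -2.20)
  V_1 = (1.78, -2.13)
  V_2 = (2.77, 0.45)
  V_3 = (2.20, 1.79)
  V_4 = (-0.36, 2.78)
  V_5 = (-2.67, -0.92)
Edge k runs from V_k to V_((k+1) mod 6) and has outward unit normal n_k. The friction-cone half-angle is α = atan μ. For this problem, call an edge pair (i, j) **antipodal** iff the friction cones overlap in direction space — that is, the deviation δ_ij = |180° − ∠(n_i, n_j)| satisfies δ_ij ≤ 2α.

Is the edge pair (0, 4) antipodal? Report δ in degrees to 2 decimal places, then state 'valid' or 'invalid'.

α = atan 0.25 = 14.04°;  2α = 28.07°
edge 0: e_0 = (+3.58, +0.07);  n_0 = (+0.0195, -0.9998)
edge 4: e_4 = (-2.31, -3.70);  n_4 = (-0.8483, +0.5296)
∠(n_0, n_4) = 123.10°
δ = |180° − 123.10°| = 56.90°
56.90° > 2α = 28.07°  →  invalid

δ = 56.90°, invalid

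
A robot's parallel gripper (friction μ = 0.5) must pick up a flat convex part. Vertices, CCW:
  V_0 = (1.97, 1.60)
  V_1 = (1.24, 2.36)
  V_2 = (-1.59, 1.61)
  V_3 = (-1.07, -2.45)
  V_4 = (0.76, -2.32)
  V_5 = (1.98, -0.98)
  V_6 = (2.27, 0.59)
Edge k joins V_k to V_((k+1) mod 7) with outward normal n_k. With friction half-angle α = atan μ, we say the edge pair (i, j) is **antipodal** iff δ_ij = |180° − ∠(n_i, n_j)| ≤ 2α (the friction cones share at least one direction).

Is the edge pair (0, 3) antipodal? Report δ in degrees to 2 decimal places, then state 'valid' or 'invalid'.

α = atan 0.5 = 26.57°;  2α = 53.13°
edge 0: e_0 = (-0.73, +0.76);  n_0 = (+0.7212, +0.6927)
edge 3: e_3 = (+1.83, +0.13);  n_3 = (+0.0709, -0.9975)
∠(n_0, n_3) = 129.78°
δ = |180° − 129.78°| = 50.22°
50.22° ≤ 2α = 53.13°  →  valid

δ = 50.22°, valid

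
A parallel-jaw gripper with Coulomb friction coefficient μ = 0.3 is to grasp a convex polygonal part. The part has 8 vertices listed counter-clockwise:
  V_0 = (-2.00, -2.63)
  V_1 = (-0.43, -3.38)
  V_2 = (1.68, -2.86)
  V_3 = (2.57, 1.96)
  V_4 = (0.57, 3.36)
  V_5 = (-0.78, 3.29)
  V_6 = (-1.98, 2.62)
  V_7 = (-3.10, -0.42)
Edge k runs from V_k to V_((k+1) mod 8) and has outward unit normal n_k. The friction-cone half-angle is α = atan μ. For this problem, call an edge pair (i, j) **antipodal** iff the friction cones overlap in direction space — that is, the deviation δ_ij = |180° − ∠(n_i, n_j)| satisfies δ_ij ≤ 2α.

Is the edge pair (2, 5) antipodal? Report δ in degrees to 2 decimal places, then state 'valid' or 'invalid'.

α = atan 0.3 = 16.70°;  2α = 33.40°
edge 2: e_2 = (+0.89, +4.82);  n_2 = (+0.9834, -0.1816)
edge 5: e_5 = (-1.20, -0.67);  n_5 = (-0.4875, +0.8731)
∠(n_2, n_5) = 129.64°
δ = |180° − 129.64°| = 50.36°
50.36° > 2α = 33.40°  →  invalid

δ = 50.36°, invalid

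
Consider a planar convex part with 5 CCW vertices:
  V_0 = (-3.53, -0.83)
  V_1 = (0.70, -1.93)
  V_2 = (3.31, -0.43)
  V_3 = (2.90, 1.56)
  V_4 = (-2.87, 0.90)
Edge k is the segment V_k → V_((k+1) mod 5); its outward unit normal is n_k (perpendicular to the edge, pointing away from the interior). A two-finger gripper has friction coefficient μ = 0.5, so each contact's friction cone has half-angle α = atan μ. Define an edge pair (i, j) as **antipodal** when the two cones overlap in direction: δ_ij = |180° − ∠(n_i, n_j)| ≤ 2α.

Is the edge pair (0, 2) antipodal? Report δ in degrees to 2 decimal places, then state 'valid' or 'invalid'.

α = atan 0.5 = 26.57°;  2α = 53.13°
edge 0: e_0 = (+4.23, -1.10);  n_0 = (-0.2517, -0.9678)
edge 2: e_2 = (-0.41, +1.99);  n_2 = (+0.9794, +0.2018)
∠(n_0, n_2) = 116.22°
δ = |180° − 116.22°| = 63.78°
63.78° > 2α = 53.13°  →  invalid

δ = 63.78°, invalid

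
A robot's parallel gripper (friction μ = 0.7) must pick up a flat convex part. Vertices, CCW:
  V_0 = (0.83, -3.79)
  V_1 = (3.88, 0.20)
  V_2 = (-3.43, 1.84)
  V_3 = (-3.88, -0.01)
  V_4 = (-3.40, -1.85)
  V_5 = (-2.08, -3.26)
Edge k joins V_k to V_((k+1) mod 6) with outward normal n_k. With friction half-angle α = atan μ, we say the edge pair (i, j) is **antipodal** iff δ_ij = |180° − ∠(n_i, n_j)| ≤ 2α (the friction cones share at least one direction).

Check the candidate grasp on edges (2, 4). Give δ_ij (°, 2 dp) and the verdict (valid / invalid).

δ = 123.22°, invalid

α = atan 0.7 = 34.99°;  2α = 69.98°
edge 2: e_2 = (-0.45, -1.85);  n_2 = (-0.9717, +0.2364)
edge 4: e_4 = (+1.32, -1.41);  n_4 = (-0.7300, -0.6834)
∠(n_2, n_4) = 56.78°
δ = |180° − 56.78°| = 123.22°
123.22° > 2α = 69.98°  →  invalid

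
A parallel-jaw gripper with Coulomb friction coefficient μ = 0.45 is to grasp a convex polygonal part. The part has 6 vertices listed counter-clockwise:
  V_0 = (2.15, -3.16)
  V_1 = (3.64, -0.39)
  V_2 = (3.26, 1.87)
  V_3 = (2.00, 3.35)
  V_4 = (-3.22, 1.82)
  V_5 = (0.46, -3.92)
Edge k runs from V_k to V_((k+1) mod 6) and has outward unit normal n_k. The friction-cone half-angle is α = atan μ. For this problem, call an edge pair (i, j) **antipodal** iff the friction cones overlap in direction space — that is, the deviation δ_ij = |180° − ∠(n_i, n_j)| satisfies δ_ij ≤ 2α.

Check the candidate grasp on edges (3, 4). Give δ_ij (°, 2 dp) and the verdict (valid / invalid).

δ = 73.67°, invalid

α = atan 0.45 = 24.23°;  2α = 48.46°
edge 3: e_3 = (-5.22, -1.53);  n_3 = (-0.2813, +0.9596)
edge 4: e_4 = (+3.68, -5.74);  n_4 = (-0.8418, -0.5397)
∠(n_3, n_4) = 106.33°
δ = |180° − 106.33°| = 73.67°
73.67° > 2α = 48.46°  →  invalid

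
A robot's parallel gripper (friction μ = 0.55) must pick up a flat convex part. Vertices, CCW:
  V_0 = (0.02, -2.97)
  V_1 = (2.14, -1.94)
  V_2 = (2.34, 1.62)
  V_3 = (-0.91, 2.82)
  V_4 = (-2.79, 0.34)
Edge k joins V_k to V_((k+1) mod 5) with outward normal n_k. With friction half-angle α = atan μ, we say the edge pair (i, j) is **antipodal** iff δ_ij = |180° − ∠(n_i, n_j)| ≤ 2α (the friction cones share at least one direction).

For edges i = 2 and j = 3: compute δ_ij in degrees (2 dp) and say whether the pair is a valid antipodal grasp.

δ = 106.90°, invalid

α = atan 0.55 = 28.81°;  2α = 57.62°
edge 2: e_2 = (-3.25, +1.20);  n_2 = (+0.3464, +0.9381)
edge 3: e_3 = (-1.88, -2.48);  n_3 = (-0.7969, +0.6041)
∠(n_2, n_3) = 73.10°
δ = |180° − 73.10°| = 106.90°
106.90° > 2α = 57.62°  →  invalid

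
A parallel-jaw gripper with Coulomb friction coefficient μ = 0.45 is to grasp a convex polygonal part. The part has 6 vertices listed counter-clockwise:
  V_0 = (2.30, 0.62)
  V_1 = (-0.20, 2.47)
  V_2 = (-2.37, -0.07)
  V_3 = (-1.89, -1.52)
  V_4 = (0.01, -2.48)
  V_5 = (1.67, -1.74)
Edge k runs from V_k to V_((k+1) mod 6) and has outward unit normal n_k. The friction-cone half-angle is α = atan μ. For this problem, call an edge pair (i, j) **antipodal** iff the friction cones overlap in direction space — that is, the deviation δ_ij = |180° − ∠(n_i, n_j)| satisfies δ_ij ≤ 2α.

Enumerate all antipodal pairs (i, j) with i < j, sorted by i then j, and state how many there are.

count = 5; pairs: (0,2), (0,3), (1,4), (1,5), (2,5)

α = atan 0.45 = 24.23°;  2α = 48.46°
n_0 = (+0.5948, +0.8038)
n_1 = (-0.7603, +0.6496)
n_2 = (-0.9493, -0.3143)
n_3 = (-0.4510, -0.8925)
n_4 = (+0.4072, -0.9134)
n_5 = (+0.9662, -0.2579)
  (0,1): δ = 94.01°  ·
  (0,2): δ = 35.18°  ✓
  (0,3): δ = 9.70°  ✓
  (0,4): δ = 60.53°  ·
  (0,5): δ = 111.55°  ·
  (1,2): δ = 121.18°  ·
  (1,3): δ = 76.30°  ·
  (1,4): δ = 25.47°  ✓
  (1,5): δ = 25.56°  ✓
  (2,3): δ = 135.12°  ·
  (2,4): δ = 84.29°  ·
  (2,5): δ = 33.26°  ✓
  (3,4): δ = 129.17°  ·
  (3,5): δ = 78.14°  ·
  (4,5): δ = 128.97°  ·
antipodal pairs: 5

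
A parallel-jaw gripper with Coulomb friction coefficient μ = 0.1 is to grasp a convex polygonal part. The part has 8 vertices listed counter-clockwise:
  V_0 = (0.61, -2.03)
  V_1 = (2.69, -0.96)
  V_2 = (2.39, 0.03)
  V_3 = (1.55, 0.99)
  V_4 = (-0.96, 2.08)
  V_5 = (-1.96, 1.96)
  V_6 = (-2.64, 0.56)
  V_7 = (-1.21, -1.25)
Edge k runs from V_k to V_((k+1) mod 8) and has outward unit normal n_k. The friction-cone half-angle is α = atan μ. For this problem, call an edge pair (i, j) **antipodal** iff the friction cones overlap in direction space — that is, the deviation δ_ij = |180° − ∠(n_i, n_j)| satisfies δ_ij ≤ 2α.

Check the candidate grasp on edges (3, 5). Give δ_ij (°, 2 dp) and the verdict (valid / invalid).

α = atan 0.1 = 5.71°;  2α = 11.42°
edge 3: e_3 = (-2.51, +1.09);  n_3 = (+0.3983, +0.9172)
edge 5: e_5 = (-0.68, -1.40);  n_5 = (-0.8995, +0.4369)
∠(n_3, n_5) = 87.57°
δ = |180° − 87.57°| = 92.43°
92.43° > 2α = 11.42°  →  invalid

δ = 92.43°, invalid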